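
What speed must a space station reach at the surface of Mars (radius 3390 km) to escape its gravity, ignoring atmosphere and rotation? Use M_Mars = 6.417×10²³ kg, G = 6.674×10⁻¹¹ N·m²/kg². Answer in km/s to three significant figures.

μ = GM = 6.674×10⁻¹¹ × 6.417×10²³ = 4.283×10¹³ m³/s².
r = R = 3.390×10⁶ m.
Escape speed v_esc = √(2μ/r) = √(2 × 4.283×10¹³ / 3.390×10⁶) = √(2.527×10⁷) = 5027 m/s.
= 5.027 km/s.

v_esc ≈ 5.03 km/s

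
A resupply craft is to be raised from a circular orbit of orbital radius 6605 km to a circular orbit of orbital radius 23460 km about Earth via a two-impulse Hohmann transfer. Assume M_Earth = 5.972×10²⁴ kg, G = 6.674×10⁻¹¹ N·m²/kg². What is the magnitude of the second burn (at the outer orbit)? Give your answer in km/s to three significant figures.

μ = GM = 6.674×10⁻¹¹ × 5.972×10²⁴ = 3.986×10¹⁴ m³/s².
r₁ = 6605 km = 6.605×10⁶ m.
r₂ = 23460 km = 2.346×10⁷ m.
Transfer ellipse a_t = (r₁ + r₂)/2 = 1.503×10⁷ m.
At r₁: circular v_c1 = √(μ/r₁) = 7768 m/s; transfer-perigee v_p = √[μ(2/r₁ − 1/a_t)] = 9704 m/s.
At r₂: circular v_c2 = √(μ/r₂) = 4122 m/s; transfer-apogee v_a = √[μ(2/r₂ − 1/a_t)] = 2732 m/s.
Δv₂ = v_c2 − v_a = 1390 m/s.
= 1.390 km/s.

Δv ≈ 1.39 km/s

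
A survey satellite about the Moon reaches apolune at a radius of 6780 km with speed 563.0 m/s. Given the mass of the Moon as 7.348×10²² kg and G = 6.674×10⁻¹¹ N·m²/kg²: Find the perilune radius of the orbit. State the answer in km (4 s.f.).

μ = GM = 6.674×10⁻¹¹ × 7.348×10²² = 4.904×10¹² m³/s².
r_a = 6.780×10⁶ m.
Specific energy ε = v²/2 − μ/r = -5.648×10⁵ J/kg, so a = −μ/(2ε) = 4.341×10⁶ m.
The apsides satisfy r_p + r_a = 2a, so the perilune radius is 2a − r_a = 1.902×10⁶ m = 1902.4 km.

perilune radius ≈ 1902 km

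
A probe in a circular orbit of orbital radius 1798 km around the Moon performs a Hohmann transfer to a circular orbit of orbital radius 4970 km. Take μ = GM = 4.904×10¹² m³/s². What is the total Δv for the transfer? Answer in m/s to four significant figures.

r₁ = 1798 km = 1.798×10⁶ m.
r₂ = 4970 km = 4.970×10⁶ m.
Transfer ellipse a_t = (r₁ + r₂)/2 = 3.384×10⁶ m.
At r₁: circular v_c1 = √(μ/r₁) = 1652 m/s; transfer-perilune v_p = √[μ(2/r₁ − 1/a_t)] = 2001 m/s.
Δv₁ = v_p − v_c1 = 349.9 m/s.
At r₂: circular v_c2 = √(μ/r₂) = 993.3 m/s; transfer-apolune v_a = √[μ(2/r₂ − 1/a_t)] = 724.1 m/s.
Δv₂ = v_c2 − v_a = 269.3 m/s.
Total Δv = Δv₁ + Δv₂ = 619.2 m/s.

Δv_total ≈ 619.2 m/s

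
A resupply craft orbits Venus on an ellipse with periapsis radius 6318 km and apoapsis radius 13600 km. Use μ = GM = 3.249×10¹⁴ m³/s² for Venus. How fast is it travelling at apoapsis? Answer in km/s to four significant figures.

Semi-major axis a = (r_p + r_a)/2 = 9959.0 km = 9.959×10⁶ m.
Vis-viva: v² = μ(2/r − 1/a) = 3.249×10¹⁴ × (1.471×10⁻⁷ − 1.004×10⁻⁷) = 1.516×10⁷ m²/s².
v = 3893 m/s = 3.893 km/s.

v ≈ 3.893 km/s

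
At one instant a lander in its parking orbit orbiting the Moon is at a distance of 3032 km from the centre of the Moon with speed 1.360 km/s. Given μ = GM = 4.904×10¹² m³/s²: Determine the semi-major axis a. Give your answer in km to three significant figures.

r = 3.032×10⁶ m.
Specific orbital energy ε = v²/2 − μ/r = (1360)²/2 − 4.904×10¹²/3.032×10⁶ = -6.926×10⁵ J/kg.
Since ε = −μ/(2a), a = −μ/(2ε) = 3.540×10⁶ m = 3540.2 km.

a ≈ 3540 km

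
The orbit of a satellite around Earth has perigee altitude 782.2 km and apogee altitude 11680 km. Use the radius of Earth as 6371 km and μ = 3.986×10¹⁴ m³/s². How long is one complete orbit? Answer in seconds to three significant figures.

r_p = 6371 + 782.2 = 7153.2 km = 7.1532×10⁶ m.
r_a = 6371 + 11680 = 18051 km = 1.8051×10⁷ m.
Semi-major axis a = (r_p + r_a)/2 = (7153.2 + 18051)/2 = 12602 km = 1.260×10⁷ m.
By Kepler's third law T = 2π√(a³/μ) = 2π × 2.241×10³ = 1.408×10⁴ s.

T ≈ 14100 seconds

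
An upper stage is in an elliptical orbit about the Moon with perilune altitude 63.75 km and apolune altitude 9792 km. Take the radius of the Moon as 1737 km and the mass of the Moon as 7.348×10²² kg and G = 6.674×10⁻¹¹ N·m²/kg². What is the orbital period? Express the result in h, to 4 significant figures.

T ≈ 13.56 h

μ = GM = 6.674×10⁻¹¹ × 7.348×10²² = 4.904×10¹² m³/s².
r_p = 1737 + 63.75 = 1800.8 km = 1.8008×10⁶ m.
r_a = 1737 + 9792 = 11529 km = 1.1529×10⁷ m.
Semi-major axis a = (r_p + r_a)/2 = (1800.8 + 11529)/2 = 6664.9 km = 6.665×10⁶ m.
By Kepler's third law T = 2π√(a³/μ) = 2π × 7.770×10³ = 4.882×10⁴ s.
= 13.56 h.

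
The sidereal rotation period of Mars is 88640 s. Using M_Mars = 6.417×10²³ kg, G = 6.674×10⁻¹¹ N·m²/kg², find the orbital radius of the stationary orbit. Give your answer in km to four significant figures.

μ = GM = 6.674×10⁻¹¹ × 6.417×10²³ = 4.283×10¹³ m³/s².
A synchronous orbit has period T, so by Kepler's third law a = (μT²/4π²)^(1/3).
μT²/4π² = 4.283×10¹³ × (8.864×10⁴)² / 39.48 = 8.524×10²¹ m³.
a = 2.043×10⁷ m = 20427 km.

r_sync ≈ 20430 km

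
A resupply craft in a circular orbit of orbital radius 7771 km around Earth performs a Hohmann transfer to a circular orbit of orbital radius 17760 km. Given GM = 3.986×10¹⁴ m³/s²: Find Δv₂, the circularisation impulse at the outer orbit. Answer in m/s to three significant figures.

r₁ = 7771 km = 7.771×10⁶ m.
r₂ = 17760 km = 1.776×10⁷ m.
Transfer ellipse a_t = (r₁ + r₂)/2 = 1.277×10⁷ m.
At r₁: circular v_c1 = √(μ/r₁) = 7162 m/s; transfer-perigee v_p = √[μ(2/r₁ − 1/a_t)] = 8448 m/s.
At r₂: circular v_c2 = √(μ/r₂) = 4737 m/s; transfer-apogee v_a = √[μ(2/r₂ − 1/a_t)] = 3696 m/s.
Δv₂ = v_c2 − v_a = 1041 m/s.

Δv ≈ 1040 m/s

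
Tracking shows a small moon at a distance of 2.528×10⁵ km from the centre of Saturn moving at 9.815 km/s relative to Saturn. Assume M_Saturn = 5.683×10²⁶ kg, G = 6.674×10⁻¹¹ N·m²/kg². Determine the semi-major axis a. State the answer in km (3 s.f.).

μ = GM = 6.674×10⁻¹¹ × 5.683×10²⁶ = 3.793×10¹⁶ m³/s².
r = 2.528×10⁸ m.
Specific orbital energy ε = v²/2 − μ/r = (9815)²/2 − 3.793×10¹⁶/2.528×10⁸ = -1.019×10⁸ J/kg.
Since ε = −μ/(2a), a = −μ/(2ε) = 1.862×10⁸ m = 1.8617×10⁵ km.

a ≈ 1.86×10⁵ km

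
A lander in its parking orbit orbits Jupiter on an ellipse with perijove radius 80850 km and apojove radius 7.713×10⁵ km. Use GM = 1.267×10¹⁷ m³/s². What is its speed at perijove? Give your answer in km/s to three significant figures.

Semi-major axis a = (r_p + r_a)/2 = 4.2608×10⁵ km = 4.261×10⁸ m.
Vis-viva: v² = μ(2/r − 1/a) = 1.267×10¹⁷ × (2.474×10⁻⁸ − 2.347×10⁻⁹) = 2.837×10⁹ m²/s².
v = 53260 m/s = 53.26 km/s.

v ≈ 53.3 km/s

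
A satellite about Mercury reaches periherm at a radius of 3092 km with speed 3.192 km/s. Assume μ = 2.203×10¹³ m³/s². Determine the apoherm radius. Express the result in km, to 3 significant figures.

r_p = 3.092×10⁶ m.
Specific energy ε = v²/2 − μ/r = -2.030×10⁶ J/kg, so a = −μ/(2ε) = 5.425×10⁶ m.
The apsides satisfy r_p + r_a = 2a, so the apoherm radius is 2a − r_p = 7.758×10⁶ m = 7758.0 km.

apoherm radius ≈ 7760 km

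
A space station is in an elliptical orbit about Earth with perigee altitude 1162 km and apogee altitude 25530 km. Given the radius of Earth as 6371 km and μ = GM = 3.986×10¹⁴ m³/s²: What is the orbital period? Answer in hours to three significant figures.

r_p = 6371 + 1162 = 7533.0 km = 7.5330×10⁶ m.
r_a = 6371 + 25530 = 31901 km = 3.1901×10⁷ m.
Semi-major axis a = (r_p + r_a)/2 = (7533.0 + 31901)/2 = 19717 km = 1.972×10⁷ m.
By Kepler's third law T = 2π√(a³/μ) = 2π × 4.385×10³ = 2.755×10⁴ s.
= 7.654 hours.

T ≈ 7.65 hours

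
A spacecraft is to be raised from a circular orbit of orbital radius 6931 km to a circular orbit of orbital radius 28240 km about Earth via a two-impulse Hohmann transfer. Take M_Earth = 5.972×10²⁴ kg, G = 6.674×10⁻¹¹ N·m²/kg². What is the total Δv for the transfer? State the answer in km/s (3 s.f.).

Δv_total ≈ 3.42 km/s

μ = GM = 6.674×10⁻¹¹ × 5.972×10²⁴ = 3.986×10¹⁴ m³/s².
r₁ = 6931 km = 6.931×10⁶ m.
r₂ = 28240 km = 2.824×10⁷ m.
Transfer ellipse a_t = (r₁ + r₂)/2 = 1.759×10⁷ m.
At r₁: circular v_c1 = √(μ/r₁) = 7583 m/s; transfer-perigee v_p = √[μ(2/r₁ − 1/a_t)] = 9610 m/s.
Δv₁ = v_p − v_c1 = 2026 m/s.
At r₂: circular v_c2 = √(μ/r₂) = 3757 m/s; transfer-apogee v_a = √[μ(2/r₂ − 1/a_t)] = 2359 m/s.
Δv₂ = v_c2 − v_a = 1398 m/s.
Total Δv = Δv₁ + Δv₂ = 3425 m/s = 3.425 km/s.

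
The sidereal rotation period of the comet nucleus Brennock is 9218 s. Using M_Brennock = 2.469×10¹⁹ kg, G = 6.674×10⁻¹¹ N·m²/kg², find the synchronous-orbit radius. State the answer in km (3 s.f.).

r_sync ≈ 153 km

μ = GM = 6.674×10⁻¹¹ × 2.469×10¹⁹ = 1.648×10⁹ m³/s².
A synchronous orbit has period T, so by Kepler's third law a = (μT²/4π²)^(1/3).
μT²/4π² = 1.648×10⁹ × (9.218×10³)² / 39.48 = 3.547×10¹⁵ m³.
a = 1.525×10⁵ m = 152.50 km.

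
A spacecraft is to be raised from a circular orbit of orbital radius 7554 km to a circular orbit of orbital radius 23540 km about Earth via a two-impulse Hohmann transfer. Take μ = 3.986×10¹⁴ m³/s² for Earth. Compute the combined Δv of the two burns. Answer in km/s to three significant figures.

Δv_total ≈ 2.92 km/s

r₁ = 7554 km = 7.554×10⁶ m.
r₂ = 23540 km = 2.354×10⁷ m.
Transfer ellipse a_t = (r₁ + r₂)/2 = 1.555×10⁷ m.
At r₁: circular v_c1 = √(μ/r₁) = 7264 m/s; transfer-perigee v_p = √[μ(2/r₁ − 1/a_t)] = 8938 m/s.
Δv₁ = v_p − v_c1 = 1674 m/s.
At r₂: circular v_c2 = √(μ/r₂) = 4115 m/s; transfer-apogee v_a = √[μ(2/r₂ − 1/a_t)] = 2868 m/s.
Δv₂ = v_c2 − v_a = 1247 m/s.
Total Δv = Δv₁ + Δv₂ = 2921 m/s = 2.921 km/s.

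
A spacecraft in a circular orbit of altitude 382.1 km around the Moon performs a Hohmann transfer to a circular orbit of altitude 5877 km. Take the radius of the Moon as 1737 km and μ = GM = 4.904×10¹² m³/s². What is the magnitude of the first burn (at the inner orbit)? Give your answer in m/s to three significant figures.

r₁ = 1737 + 382.1 = 2119.1 km = 2.1191×10⁶ m.
r₂ = 1737 + 5877 = 7614.0 km = 7.6140×10⁶ m.
Transfer ellipse a_t = (r₁ + r₂)/2 = 4.867×10⁶ m.
At r₁: circular v_c1 = √(μ/r₁) = 1521 m/s; transfer-perilune v_p = √[μ(2/r₁ − 1/a_t)] = 1903 m/s.
Δv₁ = v_p − v_c1 = 381.6 m/s.

Δv ≈ 382 m/s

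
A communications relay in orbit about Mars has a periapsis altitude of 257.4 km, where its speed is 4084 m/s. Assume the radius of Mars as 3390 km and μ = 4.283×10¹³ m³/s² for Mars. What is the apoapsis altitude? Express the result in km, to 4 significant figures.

apoapsis altitude ≈ 5548 km

r_p = 3390 + 257.4 = 3647.4 km = 3.647×10⁶ m.
Specific energy ε = v²/2 − μ/r = -3.403×10⁶ J/kg, so a = −μ/(2ε) = 6.293×10⁶ m.
The apsides satisfy r_p + r_a = 2a, so the apoapsis radius is 2a − r_p = 8.938×10⁶ m = 8938.2 km.
Apoapsis altitude = 8938.2 − 3390 = 5548.2 km.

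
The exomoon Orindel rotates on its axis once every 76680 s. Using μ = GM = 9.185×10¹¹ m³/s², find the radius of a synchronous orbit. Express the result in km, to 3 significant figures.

r_sync ≈ 5150 km

A synchronous orbit has period T, so by Kepler's third law a = (μT²/4π²)^(1/3).
μT²/4π² = 9.185×10¹¹ × (7.668×10⁴)² / 39.48 = 1.368×10²⁰ m³.
a = 5.153×10⁶ m = 5152.6 km.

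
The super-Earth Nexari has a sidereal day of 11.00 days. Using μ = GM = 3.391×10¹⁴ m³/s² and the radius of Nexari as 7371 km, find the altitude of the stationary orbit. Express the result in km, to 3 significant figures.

T = 11.00 days = 9.504×10⁵ s.
A synchronous orbit has period T, so by Kepler's third law a = (μT²/4π²)^(1/3).
μT²/4π² = 3.391×10¹⁴ × (9.504×10⁵)² / 39.48 = 7.759×10²⁴ m³.
a = 1.980×10⁸ m = 1.9797×10⁵ km.
Altitude h = a − R = 1.9797×10⁵ − 7371 = 1.9060×10⁵ km.

h_sync ≈ 1.91×10⁵ km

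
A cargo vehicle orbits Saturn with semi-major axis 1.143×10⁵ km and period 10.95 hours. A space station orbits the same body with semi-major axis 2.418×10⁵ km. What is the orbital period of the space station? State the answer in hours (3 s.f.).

Kepler's third law: T² ∝ a³, so T₂ = T₁ (a₂/a₁)^(3/2).
a₂/a₁ = 2.115, (a₂/a₁)^(3/2) = 3.077.
T₂ = 10.95 × 3.077 = 33.69 hours.

T₂ ≈ 33.7 hours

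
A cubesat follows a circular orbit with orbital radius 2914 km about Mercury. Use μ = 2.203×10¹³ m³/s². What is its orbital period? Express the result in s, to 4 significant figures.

r = 2914 km = 2.914×10⁶ m.
Kepler's third law: T = 2π√(r³/μ) = 2π√((2.914×10⁶)³ / 2.203×10¹³).
r³/μ = 1.123×10⁶ s², so T = 2π × 1.060×10³ = 6.659×10³ s.

T ≈ 6659 s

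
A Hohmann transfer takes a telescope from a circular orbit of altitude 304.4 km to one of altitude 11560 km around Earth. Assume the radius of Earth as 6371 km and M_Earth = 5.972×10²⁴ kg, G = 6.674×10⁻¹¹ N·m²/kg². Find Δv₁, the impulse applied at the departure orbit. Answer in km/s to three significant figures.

Δv ≈ 1.60 km/s

μ = GM = 6.674×10⁻¹¹ × 5.972×10²⁴ = 3.986×10¹⁴ m³/s².
r₁ = 6371 + 304.4 = 6675.4 km = 6.6754×10⁶ m.
r₂ = 6371 + 11560 = 17931 km = 1.7931×10⁷ m.
Transfer ellipse a_t = (r₁ + r₂)/2 = 1.230×10⁷ m.
At r₁: circular v_c1 = √(μ/r₁) = 7727 m/s; transfer-perigee v_p = √[μ(2/r₁ − 1/a_t)] = 9328 m/s.
Δv₁ = v_p − v_c1 = 1601 m/s.
= 1.601 km/s.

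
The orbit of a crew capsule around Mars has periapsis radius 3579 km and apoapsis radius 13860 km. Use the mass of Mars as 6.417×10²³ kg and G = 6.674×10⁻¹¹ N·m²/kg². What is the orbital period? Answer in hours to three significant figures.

T ≈ 6.87 hours

μ = GM = 6.674×10⁻¹¹ × 6.417×10²³ = 4.283×10¹³ m³/s².
Semi-major axis a = (r_p + r_a)/2 = (3579.0 + 13860)/2 = 8719.5 km = 8.720×10⁶ m.
By Kepler's third law T = 2π√(a³/μ) = 2π × 3.934×10³ = 2.472×10⁴ s.
= 6.867 hours.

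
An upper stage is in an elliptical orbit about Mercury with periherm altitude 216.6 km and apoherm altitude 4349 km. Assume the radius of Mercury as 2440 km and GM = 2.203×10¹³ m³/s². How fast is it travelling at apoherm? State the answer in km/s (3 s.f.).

r_p = 2440 + 216.6 = 2656.6 km = 2.6566×10⁶ m.
r_a = 2440 + 4349 = 6789.0 km = 6.7890×10⁶ m.
Semi-major axis a = (r_p + r_a)/2 = 4722.8 km = 4.723×10⁶ m.
Vis-viva: v² = μ(2/r − 1/a) = 2.203×10¹³ × (2.946×10⁻⁷ − 2.117×10⁻⁷) = 1.825×10⁶ m²/s².
v = 1351 m/s = 1.351 km/s.

v ≈ 1.35 km/s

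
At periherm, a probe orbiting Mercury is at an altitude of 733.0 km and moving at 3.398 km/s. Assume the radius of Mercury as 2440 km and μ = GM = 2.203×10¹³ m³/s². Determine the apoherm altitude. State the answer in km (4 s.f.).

r_p = 2440 + 733.0 = 3173.0 km = 3.173×10⁶ m.
Specific energy ε = v²/2 − μ/r = -1.170×10⁶ J/kg, so a = −μ/(2ε) = 9.417×10⁶ m.
The apsides satisfy r_p + r_a = 2a, so the apoherm radius is 2a − r_p = 1.566×10⁷ m = 15660 km.
Apoherm altitude = 15660 − 2440 = 13220 km.

apoherm altitude ≈ 13220 km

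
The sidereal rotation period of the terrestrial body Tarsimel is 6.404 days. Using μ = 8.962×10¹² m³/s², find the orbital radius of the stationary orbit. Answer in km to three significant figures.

T = 6.404 days = 5.533×10⁵ s.
A synchronous orbit has period T, so by Kepler's third law a = (μT²/4π²)^(1/3).
μT²/4π² = 8.962×10¹² × (5.533×10⁵)² / 39.48 = 6.950×10²² m³.
a = 4.111×10⁷ m = 41114 km.

r_sync ≈ 41100 km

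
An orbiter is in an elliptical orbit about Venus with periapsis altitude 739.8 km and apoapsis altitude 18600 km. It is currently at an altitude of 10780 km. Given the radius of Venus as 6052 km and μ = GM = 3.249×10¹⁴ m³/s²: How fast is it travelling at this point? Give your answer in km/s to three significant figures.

v ≈ 4.24 km/s

r_p = 6052 + 739.8 = 6791.8 km = 6.7918×10⁶ m.
r_a = 6052 + 18600 = 24652 km = 2.4652×10⁷ m.
r = 6052 + 10780 = 16832 km = 1.683×10⁷ m.
Semi-major axis a = (r_p + r_a)/2 = 15722 km = 1.572×10⁷ m.
Vis-viva: v² = μ(2/r − 1/a) = 3.249×10¹⁴ × (1.188×10⁻⁷ − 6.361×10⁻⁸) = 1.794×10⁷ m²/s².
v = 4236 m/s = 4.236 km/s.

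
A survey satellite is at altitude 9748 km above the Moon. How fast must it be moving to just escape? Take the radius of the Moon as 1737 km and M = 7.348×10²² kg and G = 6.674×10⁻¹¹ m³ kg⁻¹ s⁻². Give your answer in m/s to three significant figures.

v_esc ≈ 924 m/s

μ = GM = 6.674×10⁻¹¹ × 7.348×10²² = 4.904×10¹² m³/s².
r = 1737 + 9748 = 11485 km = 1.1485×10⁷ m.
Escape speed v_esc = √(2μ/r) = √(2 × 4.904×10¹² / 1.148×10⁷) = √(8.540×10⁵) = 924.1 m/s.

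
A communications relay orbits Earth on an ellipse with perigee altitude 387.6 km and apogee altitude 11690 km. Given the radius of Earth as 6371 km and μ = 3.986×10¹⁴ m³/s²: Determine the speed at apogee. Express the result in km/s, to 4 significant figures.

r_p = 6371 + 387.6 = 6758.6 km = 6.7586×10⁶ m.
r_a = 6371 + 11690 = 18061 km = 1.8061×10⁷ m.
Semi-major axis a = (r_p + r_a)/2 = 12410 km = 1.241×10⁷ m.
Vis-viva: v² = μ(2/r − 1/a) = 3.986×10¹⁴ × (1.107×10⁻⁷ − 8.058×10⁻⁸) = 1.202×10⁷ m²/s².
v = 3467 m/s = 3.467 km/s.

v ≈ 3.467 km/s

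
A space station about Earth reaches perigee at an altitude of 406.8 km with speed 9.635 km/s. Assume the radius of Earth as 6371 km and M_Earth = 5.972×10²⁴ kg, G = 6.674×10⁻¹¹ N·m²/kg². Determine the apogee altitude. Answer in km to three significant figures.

apogee altitude ≈ 19000 km

μ = GM = 6.674×10⁻¹¹ × 5.972×10²⁴ = 3.986×10¹⁴ m³/s².
r_p = 6371 + 406.8 = 6777.8 km = 6.778×10⁶ m.
Specific energy ε = v²/2 − μ/r = -1.239×10⁷ J/kg, so a = −μ/(2ε) = 1.609×10⁷ m.
The apsides satisfy r_p + r_a = 2a, so the apogee radius is 2a − r_p = 2.539×10⁷ m = 25394 km.
Apogee altitude = 25394 − 6371 = 19023 km.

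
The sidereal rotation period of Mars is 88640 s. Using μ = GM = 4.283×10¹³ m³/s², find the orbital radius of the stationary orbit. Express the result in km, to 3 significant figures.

A synchronous orbit has period T, so by Kepler's third law a = (μT²/4π²)^(1/3).
μT²/4π² = 4.283×10¹³ × (8.864×10⁴)² / 39.48 = 8.524×10²¹ m³.
a = 2.043×10⁷ m = 20428 km.

r_sync ≈ 20400 km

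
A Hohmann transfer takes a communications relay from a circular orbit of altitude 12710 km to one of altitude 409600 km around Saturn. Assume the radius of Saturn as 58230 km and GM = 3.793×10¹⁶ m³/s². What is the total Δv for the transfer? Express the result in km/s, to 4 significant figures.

r₁ = 58230 + 12710 = 70940 km = 7.0940×10⁷ m.
r₂ = 58230 + 409600 = 467830 km = 4.6783×10⁸ m.
Transfer ellipse a_t = (r₁ + r₂)/2 = 2.694×10⁸ m.
At r₁: circular v_c1 = √(μ/r₁) = 23120 m/s; transfer-perikrone v_p = √[μ(2/r₁ − 1/a_t)] = 30470 m/s.
Δv₁ = v_p − v_c1 = 7349 m/s.
At r₂: circular v_c2 = √(μ/r₂) = 9004 m/s; transfer-apokrone v_a = √[μ(2/r₂ − 1/a_t)] = 4621 m/s.
Δv₂ = v_c2 − v_a = 4384 m/s.
Total Δv = Δv₁ + Δv₂ = 11730 m/s = 11.73 km/s.

Δv_total ≈ 11.73 km/s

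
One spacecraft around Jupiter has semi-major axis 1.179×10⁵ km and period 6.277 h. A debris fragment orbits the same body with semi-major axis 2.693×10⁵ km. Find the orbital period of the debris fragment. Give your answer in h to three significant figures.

Kepler's third law: T² ∝ a³, so T₂ = T₁ (a₂/a₁)^(3/2).
a₂/a₁ = 2.284, (a₂/a₁)^(3/2) = 3.452.
T₂ = 6.277 × 3.452 = 21.67 h.

T₂ ≈ 21.7 h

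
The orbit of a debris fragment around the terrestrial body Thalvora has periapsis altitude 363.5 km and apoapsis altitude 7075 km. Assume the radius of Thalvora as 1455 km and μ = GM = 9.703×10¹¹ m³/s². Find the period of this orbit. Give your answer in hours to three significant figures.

T ≈ 20.9 hours

r_p = 1455 + 363.5 = 1818.5 km = 1.8185×10⁶ m.
r_a = 1455 + 7075 = 8530.0 km = 8.5300×10⁶ m.
Semi-major axis a = (r_p + r_a)/2 = (1818.5 + 8530.0)/2 = 5174.2 km = 5.174×10⁶ m.
By Kepler's third law T = 2π√(a³/μ) = 2π × 1.195×10⁴ = 7.508×10⁴ s.
= 20.85 hours.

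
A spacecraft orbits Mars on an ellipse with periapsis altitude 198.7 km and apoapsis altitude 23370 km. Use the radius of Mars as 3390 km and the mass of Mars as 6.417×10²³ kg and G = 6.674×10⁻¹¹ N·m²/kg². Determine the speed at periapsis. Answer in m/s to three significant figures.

μ = GM = 6.674×10⁻¹¹ × 6.417×10²³ = 4.283×10¹³ m³/s².
r_p = 3390 + 198.7 = 3588.7 km = 3.5887×10⁶ m.
r_a = 3390 + 23370 = 26760 km = 2.6760×10⁷ m.
Semi-major axis a = (r_p + r_a)/2 = 15174 km = 1.517×10⁷ m.
Vis-viva: v² = μ(2/r − 1/a) = 4.283×10¹³ × (5.573×10⁻⁷ − 6.590×10⁻⁸) = 2.105×10⁷ m²/s².
v = 4588 m/s.

v ≈ 4590 m/s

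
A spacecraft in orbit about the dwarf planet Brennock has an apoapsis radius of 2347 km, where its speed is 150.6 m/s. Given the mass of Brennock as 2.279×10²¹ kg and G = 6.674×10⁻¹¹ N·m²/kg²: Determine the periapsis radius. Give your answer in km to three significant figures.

periapsis radius ≈ 498 km

μ = GM = 6.674×10⁻¹¹ × 2.279×10²¹ = 1.521×10¹¹ m³/s².
r_a = 2.347×10⁶ m.
Specific energy ε = v²/2 − μ/r = -5.347×10⁴ J/kg, so a = −μ/(2ε) = 1.422×10⁶ m.
The apsides satisfy r_p + r_a = 2a, so the periapsis radius is 2a − r_a = 4.978×10⁵ m = 497.80 km.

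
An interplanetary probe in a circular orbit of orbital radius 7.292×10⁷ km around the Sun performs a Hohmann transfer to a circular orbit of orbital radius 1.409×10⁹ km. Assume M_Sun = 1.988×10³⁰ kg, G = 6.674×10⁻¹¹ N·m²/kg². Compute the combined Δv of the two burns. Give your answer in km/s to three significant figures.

μ = GM = 6.674×10⁻¹¹ × 1.988×10³⁰ = 1.327×10²⁰ m³/s².
r₁ = 7.292×10⁷ km = 7.292×10¹⁰ m.
r₂ = 1.409×10⁹ km = 1.409×10¹² m.
Transfer ellipse a_t = (r₁ + r₂)/2 = 7.410×10¹¹ m.
At r₁: circular v_c1 = √(μ/r₁) = 42660 m/s; transfer-perihelion v_p = √[μ(2/r₁ − 1/a_t)] = 58820 m/s.
Δv₁ = v_p − v_c1 = 16170 m/s.
At r₂: circular v_c2 = √(μ/r₂) = 9704 m/s; transfer-aphelion v_a = √[μ(2/r₂ − 1/a_t)] = 3044 m/s.
Δv₂ = v_c2 − v_a = 6660 m/s.
Total Δv = Δv₁ + Δv₂ = 22830 m/s = 22.83 km/s.

Δv_total ≈ 22.8 km/s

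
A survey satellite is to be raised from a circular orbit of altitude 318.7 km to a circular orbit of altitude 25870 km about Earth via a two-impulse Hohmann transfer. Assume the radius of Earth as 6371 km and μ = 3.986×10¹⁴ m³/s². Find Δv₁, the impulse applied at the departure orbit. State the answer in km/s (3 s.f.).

Δv ≈ 2.22 km/s

r₁ = 6371 + 318.7 = 6689.7 km = 6.6897×10⁶ m.
r₂ = 6371 + 25870 = 32241 km = 3.2241×10⁷ m.
Transfer ellipse a_t = (r₁ + r₂)/2 = 1.947×10⁷ m.
At r₁: circular v_c1 = √(μ/r₁) = 7719 m/s; transfer-perigee v_p = √[μ(2/r₁ − 1/a_t)] = 9934 m/s.
Δv₁ = v_p − v_c1 = 2215 m/s.
= 2.215 km/s.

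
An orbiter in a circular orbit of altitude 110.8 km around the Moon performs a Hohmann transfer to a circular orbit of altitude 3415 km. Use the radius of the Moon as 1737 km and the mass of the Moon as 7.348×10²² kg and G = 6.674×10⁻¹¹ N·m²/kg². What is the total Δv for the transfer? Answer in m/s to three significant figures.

Δv_total ≈ 614 m/s

μ = GM = 6.674×10⁻¹¹ × 7.348×10²² = 4.904×10¹² m³/s².
r₁ = 1737 + 110.8 = 1847.8 km = 1.8478×10⁶ m.
r₂ = 1737 + 3415 = 5152.0 km = 5.1520×10⁶ m.
Transfer ellipse a_t = (r₁ + r₂)/2 = 3.500×10⁶ m.
At r₁: circular v_c1 = √(μ/r₁) = 1629 m/s; transfer-perilune v_p = √[μ(2/r₁ − 1/a_t)] = 1977 m/s.
Δv₁ = v_p − v_c1 = 347.5 m/s.
At r₂: circular v_c2 = √(μ/r₂) = 975.6 m/s; transfer-apolune v_a = √[μ(2/r₂ − 1/a_t)] = 708.9 m/s.
Δv₂ = v_c2 − v_a = 266.7 m/s.
Total Δv = Δv₁ + Δv₂ = 614.2 m/s.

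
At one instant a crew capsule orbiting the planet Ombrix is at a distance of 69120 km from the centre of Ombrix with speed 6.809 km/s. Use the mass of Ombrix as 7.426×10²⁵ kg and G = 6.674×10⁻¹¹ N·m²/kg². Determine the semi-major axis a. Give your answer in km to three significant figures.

μ = GM = 6.674×10⁻¹¹ × 7.426×10²⁵ = 4.956×10¹⁵ m³/s².
r = 6.912×10⁷ m.
Specific orbital energy ε = v²/2 − μ/r = (6809)²/2 − 4.956×10¹⁵/6.912×10⁷ = -4.852×10⁷ J/kg.
Since ε = −μ/(2a), a = −μ/(2ε) = 5.107×10⁷ m = 51071 km.

a ≈ 51100 km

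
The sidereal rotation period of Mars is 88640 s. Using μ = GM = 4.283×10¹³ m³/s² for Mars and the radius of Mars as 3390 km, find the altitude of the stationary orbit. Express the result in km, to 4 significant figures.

h_sync ≈ 17040 km

A synchronous orbit has period T, so by Kepler's third law a = (μT²/4π²)^(1/3).
μT²/4π² = 4.283×10¹³ × (8.864×10⁴)² / 39.48 = 8.524×10²¹ m³.
a = 2.043×10⁷ m = 20428 km.
Altitude h = a − R = 20428 − 3390 = 17038 km.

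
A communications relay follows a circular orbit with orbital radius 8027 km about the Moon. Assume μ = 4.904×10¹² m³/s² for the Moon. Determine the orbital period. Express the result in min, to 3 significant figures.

T ≈ 1080 min

r = 8027 km = 8.027×10⁶ m.
Kepler's third law: T = 2π√(r³/μ) = 2π√((8.027×10⁶)³ / 4.904×10¹²).
r³/μ = 1.055×10⁸ s², so T = 2π × 1.027×10⁴ = 6.453×10⁴ s.
Converting: 6.453×10⁴ s ÷ 60.00 = 1075 min.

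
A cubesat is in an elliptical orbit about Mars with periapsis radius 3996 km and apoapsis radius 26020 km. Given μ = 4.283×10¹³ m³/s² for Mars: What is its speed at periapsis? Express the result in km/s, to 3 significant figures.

v ≈ 4.31 km/s

Semi-major axis a = (r_p + r_a)/2 = 15008 km = 1.501×10⁷ m.
Vis-viva: v² = μ(2/r − 1/a) = 4.283×10¹³ × (5.005×10⁻⁷ − 6.663×10⁻⁸) = 1.858×10⁷ m²/s².
v = 4311 m/s = 4.311 km/s.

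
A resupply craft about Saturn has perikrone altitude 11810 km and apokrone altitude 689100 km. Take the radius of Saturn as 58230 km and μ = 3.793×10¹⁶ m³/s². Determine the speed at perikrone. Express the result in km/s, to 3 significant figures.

r_p = 58230 + 11810 = 70040 km = 7.0040×10⁷ m.
r_a = 58230 + 689100 = 747330 km = 7.4733×10⁸ m.
Semi-major axis a = (r_p + r_a)/2 = 4.0868×10⁵ km = 4.087×10⁸ m.
Vis-viva: v² = μ(2/r − 1/a) = 3.793×10¹⁶ × (2.856×10⁻⁸ − 2.447×10⁻⁹) = 9.903×10⁸ m²/s².
v = 31470 m/s = 31.47 km/s.

v ≈ 31.5 km/s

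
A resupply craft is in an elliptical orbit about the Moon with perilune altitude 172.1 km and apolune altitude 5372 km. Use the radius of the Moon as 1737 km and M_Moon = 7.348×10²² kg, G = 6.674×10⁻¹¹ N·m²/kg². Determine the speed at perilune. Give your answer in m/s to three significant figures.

μ = GM = 6.674×10⁻¹¹ × 7.348×10²² = 4.904×10¹² m³/s².
r_p = 1737 + 172.1 = 1909.1 km = 1.9091×10⁶ m.
r_a = 1737 + 5372 = 7109.0 km = 7.1090×10⁶ m.
Semi-major axis a = (r_p + r_a)/2 = 4509.1 km = 4.509×10⁶ m.
Vis-viva: v² = μ(2/r − 1/a) = 4.904×10¹² × (1.048×10⁻⁶ − 2.218×10⁻⁷) = 4.050×10⁶ m²/s².
v = 2012 m/s.

v ≈ 2010 m/s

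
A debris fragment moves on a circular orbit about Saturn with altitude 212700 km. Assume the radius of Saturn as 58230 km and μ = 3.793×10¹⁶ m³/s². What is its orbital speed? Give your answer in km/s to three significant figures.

r = 58230 + 212700 = 270930 km = 2.7093×10⁸ m.
For a circular orbit v = √(μ/r) = √(3.793×10¹⁶ / 2.709×10⁸) = √(1.400×10⁸) = 11830 m/s.
That is 11.83 km/s.

v ≈ 11.8 km/s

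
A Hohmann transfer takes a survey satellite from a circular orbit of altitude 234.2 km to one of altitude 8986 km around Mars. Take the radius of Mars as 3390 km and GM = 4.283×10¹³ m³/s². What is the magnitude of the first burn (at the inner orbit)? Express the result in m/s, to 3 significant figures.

Δv ≈ 838 m/s

r₁ = 3390 + 234.2 = 3624.2 km = 3.6242×10⁶ m.
r₂ = 3390 + 8986 = 12376 km = 1.2376×10⁷ m.
Transfer ellipse a_t = (r₁ + r₂)/2 = 8.000×10⁶ m.
At r₁: circular v_c1 = √(μ/r₁) = 3438 m/s; transfer-periapsis v_p = √[μ(2/r₁ − 1/a_t)] = 4276 m/s.
Δv₁ = v_p − v_c1 = 838.0 m/s.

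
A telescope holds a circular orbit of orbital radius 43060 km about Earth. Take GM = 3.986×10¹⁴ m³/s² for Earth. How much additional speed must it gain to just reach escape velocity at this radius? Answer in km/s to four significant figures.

r = 43060 km = 4.306×10⁷ m.
Circular speed v_c = √(μ/r) = 3043 m/s.
Escape speed v_esc = √(2μ/r) = √2 × v_c = 4303 m/s.
Δv = v_esc − v_c = 1260 m/s = 1.260 km/s.

Δv ≈ 1.260 km/s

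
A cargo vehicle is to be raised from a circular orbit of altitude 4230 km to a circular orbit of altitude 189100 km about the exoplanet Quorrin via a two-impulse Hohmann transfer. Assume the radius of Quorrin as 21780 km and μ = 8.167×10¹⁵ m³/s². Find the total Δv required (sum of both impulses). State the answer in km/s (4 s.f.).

Δv_total ≈ 9.231 km/s

r₁ = 21780 + 4230 = 26010 km = 2.6010×10⁷ m.
r₂ = 21780 + 189100 = 210880 km = 2.1088×10⁸ m.
Transfer ellipse a_t = (r₁ + r₂)/2 = 1.184×10⁸ m.
At r₁: circular v_c1 = √(μ/r₁) = 17720 m/s; transfer-periapsis v_p = √[μ(2/r₁ − 1/a_t)] = 23640 m/s.
Δv₁ = v_p − v_c1 = 5924 m/s.
At r₂: circular v_c2 = √(μ/r₂) = 6223 m/s; transfer-apoapsis v_a = √[μ(2/r₂ − 1/a_t)] = 2916 m/s.
Δv₂ = v_c2 − v_a = 3307 m/s.
Total Δv = Δv₁ + Δv₂ = 9231 m/s = 9.231 km/s.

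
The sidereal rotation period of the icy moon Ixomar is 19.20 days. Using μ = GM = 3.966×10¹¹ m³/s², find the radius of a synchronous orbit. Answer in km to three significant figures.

T = 19.20 days = 1.659×10⁶ s.
A synchronous orbit has period T, so by Kepler's third law a = (μT²/4π²)^(1/3).
μT²/4π² = 3.966×10¹¹ × (1.659×10⁶)² / 39.48 = 2.765×10²² m³.
a = 3.024×10⁷ m = 30237 km.

r_sync ≈ 30200 km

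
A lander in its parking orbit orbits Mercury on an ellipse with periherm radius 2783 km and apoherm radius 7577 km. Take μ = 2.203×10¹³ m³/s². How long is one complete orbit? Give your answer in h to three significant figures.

T ≈ 4.38 h

Semi-major axis a = (r_p + r_a)/2 = (2783.0 + 7577.0)/2 = 5180.0 km = 5.180×10⁶ m.
By Kepler's third law T = 2π√(a³/μ) = 2π × 2.512×10³ = 1.578×10⁴ s.
= 4.384 h.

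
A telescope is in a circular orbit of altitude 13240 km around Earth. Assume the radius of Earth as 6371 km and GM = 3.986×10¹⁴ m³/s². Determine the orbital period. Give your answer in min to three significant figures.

r = 6371 + 13240 = 19611 km = 1.9611×10⁷ m.
Kepler's third law: T = 2π√(r³/μ) = 2π√((1.961×10⁷)³ / 3.986×10¹⁴).
r³/μ = 1.892×10⁷ s², so T = 2π × 4.350×10³ = 2.733×10⁴ s.
Converting: 2.733×10⁴ s ÷ 60.00 = 455.5 min.

T ≈ 456 min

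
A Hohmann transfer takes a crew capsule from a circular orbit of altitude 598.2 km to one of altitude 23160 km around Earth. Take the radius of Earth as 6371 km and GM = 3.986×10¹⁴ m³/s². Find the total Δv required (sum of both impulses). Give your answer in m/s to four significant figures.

Δv_total ≈ 3461 m/s

r₁ = 6371 + 598.2 = 6969.2 km = 6.9692×10⁶ m.
r₂ = 6371 + 23160 = 29531 km = 2.9531×10⁷ m.
Transfer ellipse a_t = (r₁ + r₂)/2 = 1.825×10⁷ m.
At r₁: circular v_c1 = √(μ/r₁) = 7563 m/s; transfer-perigee v_p = √[μ(2/r₁ − 1/a_t)] = 9620 m/s.
Δv₁ = v_p − v_c1 = 2057 m/s.
At r₂: circular v_c2 = √(μ/r₂) = 3674 m/s; transfer-apogee v_a = √[μ(2/r₂ − 1/a_t)] = 2270 m/s.
Δv₂ = v_c2 − v_a = 1404 m/s.
Total Δv = Δv₁ + Δv₂ = 3461 m/s.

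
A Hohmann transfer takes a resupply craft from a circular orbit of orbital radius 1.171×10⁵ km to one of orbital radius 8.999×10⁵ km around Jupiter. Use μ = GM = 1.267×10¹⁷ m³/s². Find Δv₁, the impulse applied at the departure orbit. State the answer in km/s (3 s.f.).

Δv ≈ 10.9 km/s

r₁ = 1.171×10⁵ km = 1.171×10⁸ m.
r₂ = 8.999×10⁵ km = 8.999×10⁸ m.
Transfer ellipse a_t = (r₁ + r₂)/2 = 5.085×10⁸ m.
At r₁: circular v_c1 = √(μ/r₁) = 32890 m/s; transfer-perijove v_p = √[μ(2/r₁ − 1/a_t)] = 43760 m/s.
Δv₁ = v_p − v_c1 = 10860 m/s.
= 10.86 km/s.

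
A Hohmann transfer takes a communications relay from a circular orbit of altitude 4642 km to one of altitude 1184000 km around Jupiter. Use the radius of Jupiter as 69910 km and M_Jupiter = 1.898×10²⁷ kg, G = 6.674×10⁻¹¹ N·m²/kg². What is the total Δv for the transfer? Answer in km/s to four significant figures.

μ = GM = 6.674×10⁻¹¹ × 1.898×10²⁷ = 1.267×10¹⁷ m³/s².
r₁ = 69910 + 4642 = 74552 km = 7.4552×10⁷ m.
r₂ = 69910 + 1184000 = 1253900 km = 1.2539×10⁹ m.
Transfer ellipse a_t = (r₁ + r₂)/2 = 6.642×10⁸ m.
At r₁: circular v_c1 = √(μ/r₁) = 41220 m/s; transfer-perijove v_p = √[μ(2/r₁ − 1/a_t)] = 56640 m/s.
Δv₁ = v_p − v_c1 = 15410 m/s.
At r₂: circular v_c2 = √(μ/r₂) = 10050 m/s; transfer-apojove v_a = √[μ(2/r₂ − 1/a_t)] = 3367 m/s.
Δv₂ = v_c2 − v_a = 6684 m/s.
Total Δv = Δv₁ + Δv₂ = 22100 m/s = 22.10 km/s.

Δv_total ≈ 22.10 km/s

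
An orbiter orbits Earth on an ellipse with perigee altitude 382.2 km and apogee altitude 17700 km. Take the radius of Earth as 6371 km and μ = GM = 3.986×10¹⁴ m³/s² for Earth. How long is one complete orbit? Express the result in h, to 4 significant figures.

T ≈ 5.289 h

r_p = 6371 + 382.2 = 6753.2 km = 6.7532×10⁶ m.
r_a = 6371 + 17700 = 24071 km = 2.4071×10⁷ m.
Semi-major axis a = (r_p + r_a)/2 = (6753.2 + 24071)/2 = 15412 km = 1.541×10⁷ m.
By Kepler's third law T = 2π√(a³/μ) = 2π × 3.031×10³ = 1.904×10⁴ s.
= 5.289 h.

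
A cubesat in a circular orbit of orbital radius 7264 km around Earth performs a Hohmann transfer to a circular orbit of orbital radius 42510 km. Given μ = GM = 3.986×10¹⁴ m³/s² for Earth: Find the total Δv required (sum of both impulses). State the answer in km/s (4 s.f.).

Δv_total ≈ 3.682 km/s

r₁ = 7264 km = 7.264×10⁶ m.
r₂ = 42510 km = 4.251×10⁷ m.
Transfer ellipse a_t = (r₁ + r₂)/2 = 2.489×10⁷ m.
At r₁: circular v_c1 = √(μ/r₁) = 7408 m/s; transfer-perigee v_p = √[μ(2/r₁ − 1/a_t)] = 9681 m/s.
Δv₁ = v_p − v_c1 = 2274 m/s.
At r₂: circular v_c2 = √(μ/r₂) = 3062 m/s; transfer-apogee v_a = √[μ(2/r₂ − 1/a_t)] = 1654 m/s.
Δv₂ = v_c2 − v_a = 1408 m/s.
Total Δv = Δv₁ + Δv₂ = 3682 m/s = 3.682 km/s.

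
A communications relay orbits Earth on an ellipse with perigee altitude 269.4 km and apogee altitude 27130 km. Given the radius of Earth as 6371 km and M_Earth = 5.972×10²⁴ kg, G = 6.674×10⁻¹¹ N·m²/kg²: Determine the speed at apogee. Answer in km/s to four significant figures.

v ≈ 1.984 km/s

μ = GM = 6.674×10⁻¹¹ × 5.972×10²⁴ = 3.986×10¹⁴ m³/s².
r_p = 6371 + 269.4 = 6640.4 km = 6.6404×10⁶ m.
r_a = 6371 + 27130 = 33501 km = 3.3501×10⁷ m.
Semi-major axis a = (r_p + r_a)/2 = 20071 km = 2.007×10⁷ m.
Vis-viva: v² = μ(2/r − 1/a) = 3.986×10¹⁴ × (5.970×10⁻⁸ − 4.982×10⁻⁸) = 3.936×10⁶ m²/s².
v = 1984 m/s = 1.984 km/s.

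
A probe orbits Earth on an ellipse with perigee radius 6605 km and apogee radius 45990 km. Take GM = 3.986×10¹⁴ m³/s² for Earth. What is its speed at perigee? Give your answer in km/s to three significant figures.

v ≈ 10.3 km/s

Semi-major axis a = (r_p + r_a)/2 = 26298 km = 2.630×10⁷ m.
Vis-viva: v² = μ(2/r − 1/a) = 3.986×10¹⁴ × (3.028×10⁻⁷ − 3.803×10⁻⁸) = 1.055×10⁸ m²/s².
v = 10270 m/s = 10.27 km/s.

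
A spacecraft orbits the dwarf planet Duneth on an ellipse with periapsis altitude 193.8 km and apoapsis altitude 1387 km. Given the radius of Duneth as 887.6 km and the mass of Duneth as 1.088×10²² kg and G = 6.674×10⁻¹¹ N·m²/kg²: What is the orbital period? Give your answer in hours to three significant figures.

T ≈ 4.45 hours

μ = GM = 6.674×10⁻¹¹ × 1.088×10²² = 7.261×10¹¹ m³/s².
r_p = 887.6 + 193.8 = 1081.4 km = 1.0814×10⁶ m.
r_a = 887.6 + 1387 = 2274.6 km = 2.2746×10⁶ m.
Semi-major axis a = (r_p + r_a)/2 = (1081.4 + 2274.6)/2 = 1678.0 km = 1.678×10⁶ m.
By Kepler's third law T = 2π√(a³/μ) = 2π × 2.551×10³ = 1.603×10⁴ s.
= 4.452 hours.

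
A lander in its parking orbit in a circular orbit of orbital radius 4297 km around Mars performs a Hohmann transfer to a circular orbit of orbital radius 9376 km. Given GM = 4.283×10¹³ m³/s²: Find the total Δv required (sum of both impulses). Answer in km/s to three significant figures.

Δv_total ≈ 0.983 km/s

r₁ = 4297 km = 4.297×10⁶ m.
r₂ = 9376 km = 9.376×10⁶ m.
Transfer ellipse a_t = (r₁ + r₂)/2 = 6.836×10⁶ m.
At r₁: circular v_c1 = √(μ/r₁) = 3157 m/s; transfer-periapsis v_p = √[μ(2/r₁ − 1/a_t)] = 3697 m/s.
Δv₁ = v_p − v_c1 = 540.2 m/s.
At r₂: circular v_c2 = √(μ/r₂) = 2137 m/s; transfer-apoapsis v_a = √[μ(2/r₂ − 1/a_t)] = 1694 m/s.
Δv₂ = v_c2 − v_a = 442.8 m/s.
Total Δv = Δv₁ + Δv₂ = 983.0 m/s = 0.983 km/s.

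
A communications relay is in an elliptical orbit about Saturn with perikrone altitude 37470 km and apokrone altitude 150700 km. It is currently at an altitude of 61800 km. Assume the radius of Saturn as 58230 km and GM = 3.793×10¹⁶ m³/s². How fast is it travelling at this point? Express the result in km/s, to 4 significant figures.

v ≈ 19.57 km/s

r_p = 58230 + 37470 = 95700 km = 9.5700×10⁷ m.
r_a = 58230 + 150700 = 208930 km = 2.0893×10⁸ m.
r = 58230 + 61800 = 1.2003×10⁵ km = 1.200×10⁸ m.
Semi-major axis a = (r_p + r_a)/2 = 1.5232×10⁵ km = 1.523×10⁸ m.
Vis-viva: v² = μ(2/r − 1/a) = 3.793×10¹⁶ × (1.666×10⁻⁸ − 6.565×10⁻⁹) = 3.830×10⁸ m²/s².
v = 19570 m/s = 19.57 km/s.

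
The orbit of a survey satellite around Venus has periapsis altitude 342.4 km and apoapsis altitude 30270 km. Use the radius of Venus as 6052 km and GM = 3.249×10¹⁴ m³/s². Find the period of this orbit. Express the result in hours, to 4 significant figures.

r_p = 6052 + 342.4 = 6394.4 km = 6.3944×10⁶ m.
r_a = 6052 + 30270 = 36322 km = 3.6322×10⁷ m.
Semi-major axis a = (r_p + r_a)/2 = (6394.4 + 36322)/2 = 21358 km = 2.136×10⁷ m.
By Kepler's third law T = 2π√(a³/μ) = 2π × 5.476×10³ = 3.441×10⁴ s.
= 9.558 hours.

T ≈ 9.558 hours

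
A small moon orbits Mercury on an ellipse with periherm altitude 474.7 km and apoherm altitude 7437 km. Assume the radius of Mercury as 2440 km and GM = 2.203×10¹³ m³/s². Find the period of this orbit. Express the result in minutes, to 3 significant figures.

T ≈ 361 minutes

r_p = 2440 + 474.7 = 2914.7 km = 2.9147×10⁶ m.
r_a = 2440 + 7437 = 9877.0 km = 9.8770×10⁶ m.
Semi-major axis a = (r_p + r_a)/2 = (2914.7 + 9877.0)/2 = 6395.9 km = 6.396×10⁶ m.
By Kepler's third law T = 2π√(a³/μ) = 2π × 3.446×10³ = 2.165×10⁴ s.
= 360.9 minutes.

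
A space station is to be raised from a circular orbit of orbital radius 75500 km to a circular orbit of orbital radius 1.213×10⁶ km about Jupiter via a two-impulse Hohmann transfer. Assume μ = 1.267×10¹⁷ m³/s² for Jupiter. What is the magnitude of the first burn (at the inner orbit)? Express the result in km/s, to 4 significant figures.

Δv ≈ 15.25 km/s

r₁ = 75500 km = 7.550×10⁷ m.
r₂ = 1.213×10⁶ km = 1.213×10⁹ m.
Transfer ellipse a_t = (r₁ + r₂)/2 = 6.442×10⁸ m.
At r₁: circular v_c1 = √(μ/r₁) = 40970 m/s; transfer-perijove v_p = √[μ(2/r₁ − 1/a_t)] = 56210 m/s.
Δv₁ = v_p − v_c1 = 15250 m/s.
= 15.25 km/s.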